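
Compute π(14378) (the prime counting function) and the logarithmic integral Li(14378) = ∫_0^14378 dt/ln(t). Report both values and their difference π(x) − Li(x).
π(14378) = 1684;  Li(14378) ≈ 1711.80;  π(x) − Li(x) ≈ -27.80.

Direct count of primes ≤ 14378 gives π(14378) = 1684. Numerical evaluation of the logarithmic integral gives Li(14378) ≈ 1711.80. The difference π(x) − Li(x) ≈ -27.80 is typically negative for small/moderate x (Li(x) overestimates), though Littlewood's theorem shows this sign changes infinitely often.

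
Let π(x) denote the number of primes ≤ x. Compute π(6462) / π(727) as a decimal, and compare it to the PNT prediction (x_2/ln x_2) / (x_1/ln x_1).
π(6462)/π(727) = 838/129 ≈ 6.4961;  PNT prediction ≈ 6.6752.

π(727) = 129 and π(6462) = 838, so π(6462)/π(727) ≈ 6.4961. The PNT-predicted ratio is (6462/ln(6462)) / (727/ln(727)) ≈ 6.6752. The two agree to within a few percent, as expected.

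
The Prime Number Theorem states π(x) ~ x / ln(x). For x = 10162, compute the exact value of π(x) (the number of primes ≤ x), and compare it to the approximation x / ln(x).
π(10162) = 1247;  x/ln(x) ≈ 1101.40;  relative error ≈ 11.68%.

Directly count primes up to 10162: π(10162) = 1247. The PNT approximation gives 10162/ln(10162) ≈ 10162/9.22641 ≈ 1101.40. Relative error (π(x) − x/ln(x)) / π(x) ≈ 11.68%; the approximation is known to undercount slightly (Li(x) is a better estimate).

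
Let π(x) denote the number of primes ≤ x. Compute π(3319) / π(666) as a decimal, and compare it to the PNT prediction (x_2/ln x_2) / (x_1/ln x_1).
π(3319)/π(666) = 467/121 ≈ 3.8595;  PNT prediction ≈ 3.9962.

π(666) = 121 and π(3319) = 467, so π(3319)/π(666) ≈ 3.8595. The PNT-predicted ratio is (3319/ln(3319)) / (666/ln(666)) ≈ 3.9962. The two agree to within a few percent, as expected.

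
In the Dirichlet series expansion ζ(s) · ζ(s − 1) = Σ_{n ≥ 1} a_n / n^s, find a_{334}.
σ(334) = 504

In the product (Σ m^0/m^s)(Σ k / k^s) = Σ (Σ_{d | n} d) / n^s, the coefficient of 1/n^s is σ(n) = Σ_{d | n} d. For n = 334, divisors are [1, 2, 167, 334]; summing: σ(334) = 504.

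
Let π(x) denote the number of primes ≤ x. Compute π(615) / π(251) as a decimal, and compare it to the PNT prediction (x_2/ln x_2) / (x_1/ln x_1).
π(615)/π(251) = 112/54 ≈ 2.0741;  PNT prediction ≈ 2.1083.

π(251) = 54 and π(615) = 112, so π(615)/π(251) ≈ 2.0741. The PNT-predicted ratio is (615/ln(615)) / (251/ln(251)) ≈ 2.1083. The two agree to within a few percent, as expected.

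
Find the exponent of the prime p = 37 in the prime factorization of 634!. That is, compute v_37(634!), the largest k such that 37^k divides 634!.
v_37(634!) = 17

Legendre's formula: v_p(n!) = Σ_{k ≥ 1} ⌊n / p^k⌋. For p = 37, n = 634, the terms are:
  ⌊634/37^1⌋ = ⌊634/37⌋ = 17
(the next term ⌊634/37^2⌋ = 0, terminating the sum). Summing: v_37(634!) = 17 = 17.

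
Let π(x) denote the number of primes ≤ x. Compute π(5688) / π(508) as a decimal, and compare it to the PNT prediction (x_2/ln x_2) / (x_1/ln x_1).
π(5688)/π(508) = 748/96 ≈ 7.7917;  PNT prediction ≈ 8.0686.

π(508) = 96 and π(5688) = 748, so π(5688)/π(508) ≈ 7.7917. The PNT-predicted ratio is (5688/ln(5688)) / (508/ln(508)) ≈ 8.0686. The two agree to within a few percent, as expected.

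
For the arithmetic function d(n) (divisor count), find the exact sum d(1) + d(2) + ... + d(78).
Σ_{n ≤ 78} d(n) = 356

Compute d(n) for each 1 ≤ n ≤ 78: d(1) = 1, d(2) = 2, d(3) = 2, d(4) = 3, d(5) = 2, d(6) = 4, d(7) = 2, d(8) = 4, d(9) = 3, d(10) = 4, d(11) = 2, d(12) = 6, d(13) = 2, d(14) = 4, d(15) = 4, d(16) = 5, d(17) = 2, d(18) = 6, d(19) = 2, d(20) = 6, d(21) = 4, d(22) = 4, d(23) = 2, d(24) = 8, d(25) = 3, d(26) = 4, d(27) = 4, d(28) = 6, d(29) = 2, d(30) = 8, d(31) = 2, d(32) = 6, d(33) = 4, d(34) = 4, d(35) = 4, d(36) = 9, d(37) = 2, d(38) = 4, d(39) = 4, d(40) = 8, d(41) = 2, d(42) = 8, d(43) = 2, d(44) = 6, d(45) = 6, d(46) = 4, d(47) = 2, d(48) = 10, d(49) = 3, d(50) = 6, d(51) = 4, d(52) = 6, d(53) = 2, d(54) = 8, d(55) = 4, d(56) = 8, d(57) = 4, d(58) = 4, d(59) = 2, d(60) = 12, d(61) = 2, d(62) = 4, d(63) = 6, d(64) = 7, d(65) = 4, d(66) = 8, d(67) = 2, d(68) = 6, d(69) = 4, d(70) = 8, d(71) = 2, d(72) = 12, d(73) = 2, d(74) = 4, d(75) = 6, d(76) = 6, d(77) = 4, d(78) = 8. Summing all 78 values: 356. (Dirichlet's divisor formula: Σ_{n ≤ x} d(n) = x ln(x) + (2γ − 1) x + O(√x). For x = 78, the asymptotic estimate is ≈ 351.87.)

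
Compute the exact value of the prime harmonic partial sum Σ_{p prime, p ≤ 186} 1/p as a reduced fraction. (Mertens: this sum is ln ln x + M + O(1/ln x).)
Σ 1/p = 10408867916382550633331528920459565913027063402071390584941986323453055203/5397346292805549782720214077673687806275517530364350655459511599582614290

π(186) = 42, so the primes ≤ 186 are [2, 3, 5, 7, 11, 13, 17, 19, 23, 29, 31, 37, 41, 43, 47, 53, 59, 61, 67, 71, 73, 79, 83, 89, 97, 101, 103, 107, 109, 113, 127, 131, 137, 139, 149, 151, 157, 163, 167, 173, 179, 181]. Summing 1/p over these primes: 10408867916382550633331528920459565913027063402071390584941986323453055203/5397346292805549782720214077673687806275517530364350655459511599582614290 ≈ 1.9285. Mertens estimate ln ln(186) + 0.2615 ≈ 1.9151.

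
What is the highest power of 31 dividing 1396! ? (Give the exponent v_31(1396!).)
v_31(1396!) = 46

Legendre's formula: v_p(n!) = Σ_{k ≥ 1} ⌊n / p^k⌋. For p = 31, n = 1396, the terms are:
  ⌊1396/31^1⌋ = ⌊1396/31⌋ = 45
  ⌊1396/31^2⌋ = ⌊1396/961⌋ = 1
(the next term ⌊1396/31^3⌋ = 0, terminating the sum). Summing: v_31(1396!) = 45 + 1 = 46.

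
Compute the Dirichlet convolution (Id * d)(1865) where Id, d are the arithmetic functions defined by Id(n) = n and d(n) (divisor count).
(Id * d)(1865) = 2625

Divisors of 1865: [1, 5, 373, 1865]. For each d | 1865:
  d = 1: Id(1) · d(1865/1) = 1 · 4 = 4
  d = 5: Id(5) · d(1865/5) = 5 · 2 = 10
  d = 373: Id(373) · d(1865/373) = 373 · 2 = 746
  d = 1865: Id(1865) · d(1865/1865) = 1865 · 1 = 1865
Summing: (Id * d)(1865) = 4 + 10 + 746 + 1865 = 2625.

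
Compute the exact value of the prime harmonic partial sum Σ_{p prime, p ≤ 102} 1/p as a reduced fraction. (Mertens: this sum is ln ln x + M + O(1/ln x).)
Σ 1/p = 422113843906354093775418512493046577809/232862364358497360900063316880507363070

π(102) = 26, so the primes ≤ 102 are [2, 3, 5, 7, 11, 13, 17, 19, 23, 29, 31, 37, 41, 43, 47, 53, 59, 61, 67, 71, 73, 79, 83, 89, 97, 101]. Summing 1/p over these primes: 422113843906354093775418512493046577809/232862364358497360900063316880507363070 ≈ 1.8127. Mertens estimate ln ln(102) + 0.2615 ≈ 1.7930.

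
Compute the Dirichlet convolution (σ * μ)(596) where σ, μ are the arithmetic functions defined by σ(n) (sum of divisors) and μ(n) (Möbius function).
(σ * μ)(596) = 596

Divisors of 596: [1, 2, 4, 149, 298, 596]. For each d | 596:
  d = 1: σ(1) · μ(596/1) = 1 · 0 = 0
  d = 2: σ(2) · μ(596/2) = 3 · 1 = 3
  d = 4: σ(4) · μ(596/4) = 7 · -1 = -7
  d = 149: σ(149) · μ(596/149) = 150 · 0 = 0
  d = 298: σ(298) · μ(596/298) = 450 · -1 = -450
  d = 596: σ(596) · μ(596/596) = 1050 · 1 = 1050
Summing: (σ * μ)(596) = 0 + 3 + -7 + 0 + -450 + 1050 = 596.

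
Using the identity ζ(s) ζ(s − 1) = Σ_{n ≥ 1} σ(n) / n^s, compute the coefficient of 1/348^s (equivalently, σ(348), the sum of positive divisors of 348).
σ(348) = 840

In the product (Σ m^0/m^s)(Σ k / k^s) = Σ (Σ_{d | n} d) / n^s, the coefficient of 1/n^s is σ(n) = Σ_{d | n} d. For n = 348, divisors are [1, 2, 3, 4, 6, 12, 29, 58, 87, 116, 174, 348]; summing: σ(348) = 840.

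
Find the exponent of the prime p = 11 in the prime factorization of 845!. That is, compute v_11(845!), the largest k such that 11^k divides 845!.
v_11(845!) = 82

Legendre's formula: v_p(n!) = Σ_{k ≥ 1} ⌊n / p^k⌋. For p = 11, n = 845, the terms are:
  ⌊845/11^1⌋ = ⌊845/11⌋ = 76
  ⌊845/11^2⌋ = ⌊845/121⌋ = 6
(the next term ⌊845/11^3⌋ = 0, terminating the sum). Summing: v_11(845!) = 76 + 6 = 82.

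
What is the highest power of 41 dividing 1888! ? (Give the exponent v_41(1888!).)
v_41(1888!) = 47

Legendre's formula: v_p(n!) = Σ_{k ≥ 1} ⌊n / p^k⌋. For p = 41, n = 1888, the terms are:
  ⌊1888/41^1⌋ = ⌊1888/41⌋ = 46
  ⌊1888/41^2⌋ = ⌊1888/1681⌋ = 1
(the next term ⌊1888/41^3⌋ = 0, terminating the sum). Summing: v_41(1888!) = 46 + 1 = 47.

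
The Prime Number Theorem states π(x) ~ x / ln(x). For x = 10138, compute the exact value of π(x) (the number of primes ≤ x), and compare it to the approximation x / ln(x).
π(10138) = 1243;  x/ln(x) ≈ 1099.08;  relative error ≈ 11.58%.

Directly count primes up to 10138: π(10138) = 1243. The PNT approximation gives 10138/ln(10138) ≈ 10138/9.22405 ≈ 1099.08. Relative error (π(x) − x/ln(x)) / π(x) ≈ 11.58%; the approximation is known to undercount slightly (Li(x) is a better estimate).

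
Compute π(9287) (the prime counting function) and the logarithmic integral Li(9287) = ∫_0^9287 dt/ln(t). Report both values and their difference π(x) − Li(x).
π(9287) = 1150;  Li(9287) ≈ 1168.42;  π(x) − Li(x) ≈ -18.42.

Direct count of primes ≤ 9287 gives π(9287) = 1150. Numerical evaluation of the logarithmic integral gives Li(9287) ≈ 1168.42. The difference π(x) − Li(x) ≈ -18.42 is typically negative for small/moderate x (Li(x) overestimates), though Littlewood's theorem shows this sign changes infinitely often.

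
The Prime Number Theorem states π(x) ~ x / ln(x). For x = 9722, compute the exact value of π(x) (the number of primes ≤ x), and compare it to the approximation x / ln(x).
π(9722) = 1199;  x/ln(x) ≈ 1058.79;  relative error ≈ 11.69%.

Directly count primes up to 9722: π(9722) = 1199. The PNT approximation gives 9722/ln(9722) ≈ 9722/9.18215 ≈ 1058.79. Relative error (π(x) − x/ln(x)) / π(x) ≈ 11.69%; the approximation is known to undercount slightly (Li(x) is a better estimate).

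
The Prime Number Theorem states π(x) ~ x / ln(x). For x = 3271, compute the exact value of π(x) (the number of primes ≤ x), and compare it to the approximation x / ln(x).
π(3271) = 462;  x/ln(x) ≈ 404.18;  relative error ≈ 12.51%.

Directly count primes up to 3271: π(3271) = 462. The PNT approximation gives 3271/ln(3271) ≈ 3271/8.09285 ≈ 404.18. Relative error (π(x) − x/ln(x)) / π(x) ≈ 12.51%; the approximation is known to undercount slightly (Li(x) is a better estimate).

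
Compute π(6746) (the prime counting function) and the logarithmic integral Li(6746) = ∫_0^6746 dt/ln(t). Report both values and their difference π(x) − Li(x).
π(6746) = 869;  Li(6746) ≈ 885.58;  π(x) − Li(x) ≈ -16.58.

Direct count of primes ≤ 6746 gives π(6746) = 869. Numerical evaluation of the logarithmic integral gives Li(6746) ≈ 885.58. The difference π(x) − Li(x) ≈ -16.58 is typically negative for small/moderate x (Li(x) overestimates), though Littlewood's theorem shows this sign changes infinitely often.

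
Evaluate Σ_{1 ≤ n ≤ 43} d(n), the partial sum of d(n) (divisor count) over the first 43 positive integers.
Σ_{n ≤ 43} d(n) = 170

Compute d(n) for each 1 ≤ n ≤ 43: d(1) = 1, d(2) = 2, d(3) = 2, d(4) = 3, d(5) = 2, d(6) = 4, d(7) = 2, d(8) = 4, d(9) = 3, d(10) = 4, d(11) = 2, d(12) = 6, d(13) = 2, d(14) = 4, d(15) = 4, d(16) = 5, d(17) = 2, d(18) = 6, d(19) = 2, d(20) = 6, d(21) = 4, d(22) = 4, d(23) = 2, d(24) = 8, d(25) = 3, d(26) = 4, d(27) = 4, d(28) = 6, d(29) = 2, d(30) = 8, d(31) = 2, d(32) = 6, d(33) = 4, d(34) = 4, d(35) = 4, d(36) = 9, d(37) = 2, d(38) = 4, d(39) = 4, d(40) = 8, d(41) = 2, d(42) = 8, d(43) = 2. Summing all 43 values: 170. (Dirichlet's divisor formula: Σ_{n ≤ x} d(n) = x ln(x) + (2γ − 1) x + O(√x). For x = 43, the asymptotic estimate is ≈ 168.37.)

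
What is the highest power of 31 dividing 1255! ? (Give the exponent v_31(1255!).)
v_31(1255!) = 41

Legendre's formula: v_p(n!) = Σ_{k ≥ 1} ⌊n / p^k⌋. For p = 31, n = 1255, the terms are:
  ⌊1255/31^1⌋ = ⌊1255/31⌋ = 40
  ⌊1255/31^2⌋ = ⌊1255/961⌋ = 1
(the next term ⌊1255/31^3⌋ = 0, terminating the sum). Summing: v_31(1255!) = 40 + 1 = 41.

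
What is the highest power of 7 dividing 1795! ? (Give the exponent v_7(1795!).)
v_7(1795!) = 297

Legendre's formula: v_p(n!) = Σ_{k ≥ 1} ⌊n / p^k⌋. For p = 7, n = 1795, the terms are:
  ⌊1795/7^1⌋ = ⌊1795/7⌋ = 256
  ⌊1795/7^2⌋ = ⌊1795/49⌋ = 36
  ⌊1795/7^3⌋ = ⌊1795/343⌋ = 5
(the next term ⌊1795/7^4⌋ = 0, terminating the sum). Summing: v_7(1795!) = 256 + 36 + 5 = 297.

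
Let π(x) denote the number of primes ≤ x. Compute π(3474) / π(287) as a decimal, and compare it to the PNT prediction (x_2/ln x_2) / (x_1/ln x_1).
π(3474)/π(287) = 487/61 ≈ 7.9836;  PNT prediction ≈ 8.4024.

π(287) = 61 and π(3474) = 487, so π(3474)/π(287) ≈ 7.9836. The PNT-predicted ratio is (3474/ln(3474)) / (287/ln(287)) ≈ 8.4024. The two agree to within a few percent, as expected.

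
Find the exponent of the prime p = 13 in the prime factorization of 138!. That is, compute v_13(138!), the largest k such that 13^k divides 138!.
v_13(138!) = 10

Legendre's formula: v_p(n!) = Σ_{k ≥ 1} ⌊n / p^k⌋. For p = 13, n = 138, the terms are:
  ⌊138/13^1⌋ = ⌊138/13⌋ = 10
(the next term ⌊138/13^2⌋ = 0, terminating the sum). Summing: v_13(138!) = 10 = 10.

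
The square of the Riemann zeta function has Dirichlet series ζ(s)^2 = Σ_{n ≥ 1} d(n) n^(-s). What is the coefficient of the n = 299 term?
d(299) = 4

ζ(s)^2 = (Σ 1/m^s)(Σ 1/k^s). The coefficient of 1/n^s in the product is the number of ordered pairs (m, k) with mk = n, which equals d(n). For n = 299, divisors are [1, 13, 23, 299], so d(299) = 4.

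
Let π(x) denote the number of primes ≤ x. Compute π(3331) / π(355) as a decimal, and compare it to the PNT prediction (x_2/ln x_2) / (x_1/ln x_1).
π(3331)/π(355) = 470/71 ≈ 6.6197;  PNT prediction ≈ 6.7931.

π(355) = 71 and π(3331) = 470, so π(3331)/π(355) ≈ 6.6197. The PNT-predicted ratio is (3331/ln(3331)) / (355/ln(355)) ≈ 6.7931. The two agree to within a few percent, as expected.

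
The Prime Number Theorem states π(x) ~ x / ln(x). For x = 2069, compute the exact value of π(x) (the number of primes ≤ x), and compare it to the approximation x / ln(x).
π(2069) = 312;  x/ln(x) ≈ 271.00;  relative error ≈ 13.14%.

Directly count primes up to 2069: π(2069) = 312. The PNT approximation gives 2069/ln(2069) ≈ 2069/7.63482 ≈ 271.00. Relative error (π(x) − x/ln(x)) / π(x) ≈ 13.14%; the approximation is known to undercount slightly (Li(x) is a better estimate).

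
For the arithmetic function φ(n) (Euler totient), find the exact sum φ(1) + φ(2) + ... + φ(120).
Σ_{n ≤ 120} φ(n) = 4386

Compute φ(n) for each 1 ≤ n ≤ 120: φ(1) = 1, φ(2) = 1, φ(3) = 2, φ(4) = 2, φ(5) = 4, φ(6) = 2, φ(7) = 6, φ(8) = 4, φ(9) = 6, φ(10) = 4, φ(11) = 10, φ(12) = 4, φ(13) = 12, φ(14) = 6, φ(15) = 8, φ(16) = 8, φ(17) = 16, φ(18) = 6, φ(19) = 18, φ(20) = 8, φ(21) = 12, φ(22) = 10, φ(23) = 22, φ(24) = 8, φ(25) = 20, φ(26) = 12, φ(27) = 18, φ(28) = 12, φ(29) = 28, φ(30) = 8, φ(31) = 30, φ(32) = 16, φ(33) = 20, φ(34) = 16, φ(35) = 24, φ(36) = 12, φ(37) = 36, φ(38) = 18, φ(39) = 24, φ(40) = 16, φ(41) = 40, φ(42) = 12, φ(43) = 42, φ(44) = 20, φ(45) = 24, φ(46) = 22, φ(47) = 46, φ(48) = 16, φ(49) = 42, φ(50) = 20, φ(51) = 32, φ(52) = 24, φ(53) = 52, φ(54) = 18, φ(55) = 40, φ(56) = 24, φ(57) = 36, φ(58) = 28, φ(59) = 58, φ(60) = 16, φ(61) = 60, φ(62) = 30, φ(63) = 36, φ(64) = 32, φ(65) = 48, φ(66) = 20, φ(67) = 66, φ(68) = 32, φ(69) = 44, φ(70) = 24, φ(71) = 70, φ(72) = 24, φ(73) = 72, φ(74) = 36, φ(75) = 40, φ(76) = 36, φ(77) = 60, φ(78) = 24, φ(79) = 78, φ(80) = 32, φ(81) = 54, φ(82) = 40, φ(83) = 82, φ(84) = 24, φ(85) = 64, φ(86) = 42, φ(87) = 56, φ(88) = 40, φ(89) = 88, φ(90) = 24, φ(91) = 72, φ(92) = 44, φ(93) = 60, φ(94) = 46, φ(95) = 72, φ(96) = 32, φ(97) = 96, φ(98) = 42, φ(99) = 60, φ(100) = 40, φ(101) = 100, φ(102) = 32, φ(103) = 102, φ(104) = 48, φ(105) = 48, φ(106) = 52, φ(107) = 106, φ(108) = 36, φ(109) = 108, φ(110) = 40, φ(111) = 72, φ(112) = 48, φ(113) = 112, φ(114) = 36, φ(115) = 88, φ(116) = 56, φ(117) = 72, φ(118) = 58, φ(119) = 96, φ(120) = 32. Summing all 120 values: 4386. (Average order: Σ_{n ≤ x} φ(n) ~ (3/π²) x². For x = 120, (3/π²)·120² ≈ 4377.08.)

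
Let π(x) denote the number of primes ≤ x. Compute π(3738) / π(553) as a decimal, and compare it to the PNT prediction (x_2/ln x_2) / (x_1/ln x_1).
π(3738)/π(553) = 521/101 ≈ 5.1584;  PNT prediction ≈ 5.1893.

π(553) = 101 and π(3738) = 521, so π(3738)/π(553) ≈ 5.1584. The PNT-predicted ratio is (3738/ln(3738)) / (553/ln(553)) ≈ 5.1893. The two agree to within a few percent, as expected.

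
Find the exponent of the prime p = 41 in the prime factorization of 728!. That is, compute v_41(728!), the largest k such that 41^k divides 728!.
v_41(728!) = 17

Legendre's formula: v_p(n!) = Σ_{k ≥ 1} ⌊n / p^k⌋. For p = 41, n = 728, the terms are:
  ⌊728/41^1⌋ = ⌊728/41⌋ = 17
(the next term ⌊728/41^2⌋ = 0, terminating the sum). Summing: v_41(728!) = 17 = 17.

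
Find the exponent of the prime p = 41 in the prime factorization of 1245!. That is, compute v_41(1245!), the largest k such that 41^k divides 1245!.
v_41(1245!) = 30

Legendre's formula: v_p(n!) = Σ_{k ≥ 1} ⌊n / p^k⌋. For p = 41, n = 1245, the terms are:
  ⌊1245/41^1⌋ = ⌊1245/41⌋ = 30
(the next term ⌊1245/41^2⌋ = 0, terminating the sum). Summing: v_41(1245!) = 30 = 30.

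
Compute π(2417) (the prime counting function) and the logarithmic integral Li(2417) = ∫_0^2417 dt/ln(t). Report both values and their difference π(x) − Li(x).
π(2417) = 359;  Li(2417) ≈ 368.98;  π(x) − Li(x) ≈ -9.98.

Direct count of primes ≤ 2417 gives π(2417) = 359. Numerical evaluation of the logarithmic integral gives Li(2417) ≈ 368.98. The difference π(x) − Li(x) ≈ -9.98 is typically negative for small/moderate x (Li(x) overestimates), though Littlewood's theorem shows this sign changes infinitely often.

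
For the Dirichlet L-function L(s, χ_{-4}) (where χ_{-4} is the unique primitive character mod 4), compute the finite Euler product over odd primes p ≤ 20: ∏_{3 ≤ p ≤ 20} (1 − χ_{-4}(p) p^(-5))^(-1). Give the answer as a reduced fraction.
∏ = 8959395755957897476417566375/8993950909687588250159808512

The odd primes p ≤ 20 are [3, 5, 7, 11, 13, 17, 19]. For each, χ(p) = 1 if p ≡ 1 mod 4, χ(p) = −1 if p ≡ 3 mod 4. Taking (1 − χ(p)/p^5)^(-1) = p^5/(p^5 − χ(p)): (1 − (-1)/3^5)^(-1) · (1 − (1)/5^5)^(-1) · (1 − (-1)/7^5)^(-1) · (1 − (-1)/11^5)^(-1) · (1 − (1)/13^5)^(-1) · (1 − (1)/17^5)^(-1) · (1 − (-1)/19^5)^(-1) = 8959395755957897476417566375/8993950909687588250159808512.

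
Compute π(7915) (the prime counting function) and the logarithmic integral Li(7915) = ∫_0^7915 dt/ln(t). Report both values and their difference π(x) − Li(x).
π(7915) = 999;  Li(7915) ≈ 1016.95;  π(x) − Li(x) ≈ -17.95.

Direct count of primes ≤ 7915 gives π(7915) = 999. Numerical evaluation of the logarithmic integral gives Li(7915) ≈ 1016.95. The difference π(x) − Li(x) ≈ -17.95 is typically negative for small/moderate x (Li(x) overestimates), though Littlewood's theorem shows this sign changes infinitely often.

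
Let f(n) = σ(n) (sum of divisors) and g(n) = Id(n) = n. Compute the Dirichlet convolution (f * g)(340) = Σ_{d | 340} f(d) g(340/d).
(σ * Id)(340) = 6545

Divisors of 340: [1, 2, 4, 5, 10, 17, 20, 34, 68, 85, 170, 340]. For each d | 340:
  d = 1: σ(1) · Id(340/1) = 1 · 340 = 340
  d = 2: σ(2) · Id(340/2) = 3 · 170 = 510
  d = 4: σ(4) · Id(340/4) = 7 · 85 = 595
  d = 5: σ(5) · Id(340/5) = 6 · 68 = 408
  d = 10: σ(10) · Id(340/10) = 18 · 34 = 612
  d = 17: σ(17) · Id(340/17) = 18 · 20 = 360
  d = 20: σ(20) · Id(340/20) = 42 · 17 = 714
  d = 34: σ(34) · Id(340/34) = 54 · 10 = 540
  d = 68: σ(68) · Id(340/68) = 126 · 5 = 630
  d = 85: σ(85) · Id(340/85) = 108 · 4 = 432
  d = 170: σ(170) · Id(340/170) = 324 · 2 = 648
  d = 340: σ(340) · Id(340/340) = 756 · 1 = 756
Summing: (σ * Id)(340) = 340 + 510 + 595 + 408 + 612 + 360 + 714 + 540 + 630 + 432 + 648 + 756 = 6545.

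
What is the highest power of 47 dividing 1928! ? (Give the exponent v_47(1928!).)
v_47(1928!) = 41

Legendre's formula: v_p(n!) = Σ_{k ≥ 1} ⌊n / p^k⌋. For p = 47, n = 1928, the terms are:
  ⌊1928/47^1⌋ = ⌊1928/47⌋ = 41
(the next term ⌊1928/47^2⌋ = 0, terminating the sum). Summing: v_47(1928!) = 41 = 41.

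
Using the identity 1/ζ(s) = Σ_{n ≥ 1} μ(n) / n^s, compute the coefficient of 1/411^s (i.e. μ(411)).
μ(411) = 1

Factor n = 411 = 3 · 137. μ(n) = 0 if any exponent ≥ 2 (not squarefree); otherwise μ(n) = (−1)^{ω(n)} where ω(n) is the number of distinct prime factors. Applying: μ(411) = 1.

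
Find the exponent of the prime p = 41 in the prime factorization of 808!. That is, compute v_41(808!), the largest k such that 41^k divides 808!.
v_41(808!) = 19

Legendre's formula: v_p(n!) = Σ_{k ≥ 1} ⌊n / p^k⌋. For p = 41, n = 808, the terms are:
  ⌊808/41^1⌋ = ⌊808/41⌋ = 19
(the next term ⌊808/41^2⌋ = 0, terminating the sum). Summing: v_41(808!) = 19 = 19.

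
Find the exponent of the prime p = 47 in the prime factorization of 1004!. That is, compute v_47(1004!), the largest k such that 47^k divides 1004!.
v_47(1004!) = 21

Legendre's formula: v_p(n!) = Σ_{k ≥ 1} ⌊n / p^k⌋. For p = 47, n = 1004, the terms are:
  ⌊1004/47^1⌋ = ⌊1004/47⌋ = 21
(the next term ⌊1004/47^2⌋ = 0, terminating the sum). Summing: v_47(1004!) = 21 = 21.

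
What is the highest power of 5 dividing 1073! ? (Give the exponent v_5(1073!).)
v_5(1073!) = 265

Legendre's formula: v_p(n!) = Σ_{k ≥ 1} ⌊n / p^k⌋. For p = 5, n = 1073, the terms are:
  ⌊1073/5^1⌋ = ⌊1073/5⌋ = 214
  ⌊1073/5^2⌋ = ⌊1073/25⌋ = 42
  ⌊1073/5^3⌋ = ⌊1073/125⌋ = 8
  ⌊1073/5^4⌋ = ⌊1073/625⌋ = 1
(the next term ⌊1073/5^5⌋ = 0, terminating the sum). Summing: v_5(1073!) = 214 + 42 + 8 + 1 = 265.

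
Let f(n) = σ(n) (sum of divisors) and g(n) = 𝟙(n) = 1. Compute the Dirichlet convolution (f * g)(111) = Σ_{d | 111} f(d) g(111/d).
(σ * 𝟙)(111) = 195

Divisors of 111: [1, 3, 37, 111]. For each d | 111:
  d = 1: σ(1) · 𝟙(111/1) = 1 · 1 = 1
  d = 3: σ(3) · 𝟙(111/3) = 4 · 1 = 4
  d = 37: σ(37) · 𝟙(111/37) = 38 · 1 = 38
  d = 111: σ(111) · 𝟙(111/111) = 152 · 1 = 152
Summing: (σ * 𝟙)(111) = 1 + 4 + 38 + 152 = 195.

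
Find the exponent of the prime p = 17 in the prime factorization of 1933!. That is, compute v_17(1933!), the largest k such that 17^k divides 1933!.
v_17(1933!) = 119

Legendre's formula: v_p(n!) = Σ_{k ≥ 1} ⌊n / p^k⌋. For p = 17, n = 1933, the terms are:
  ⌊1933/17^1⌋ = ⌊1933/17⌋ = 113
  ⌊1933/17^2⌋ = ⌊1933/289⌋ = 6
(the next term ⌊1933/17^3⌋ = 0, terminating the sum). Summing: v_17(1933!) = 113 + 6 = 119.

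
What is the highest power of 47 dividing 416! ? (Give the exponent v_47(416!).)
v_47(416!) = 8

Legendre's formula: v_p(n!) = Σ_{k ≥ 1} ⌊n / p^k⌋. For p = 47, n = 416, the terms are:
  ⌊416/47^1⌋ = ⌊416/47⌋ = 8
(the next term ⌊416/47^2⌋ = 0, terminating the sum). Summing: v_47(416!) = 8 = 8.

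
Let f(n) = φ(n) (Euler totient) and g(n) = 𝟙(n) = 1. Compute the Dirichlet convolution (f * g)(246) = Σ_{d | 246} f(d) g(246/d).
(φ * 𝟙)(246) = 246

Divisors of 246: [1, 2, 3, 6, 41, 82, 123, 246]. For each d | 246:
  d = 1: φ(1) · 𝟙(246/1) = 1 · 1 = 1
  d = 2: φ(2) · 𝟙(246/2) = 1 · 1 = 1
  d = 3: φ(3) · 𝟙(246/3) = 2 · 1 = 2
  d = 6: φ(6) · 𝟙(246/6) = 2 · 1 = 2
  d = 41: φ(41) · 𝟙(246/41) = 40 · 1 = 40
  d = 82: φ(82) · 𝟙(246/82) = 40 · 1 = 40
  d = 123: φ(123) · 𝟙(246/123) = 80 · 1 = 80
  d = 246: φ(246) · 𝟙(246/246) = 80 · 1 = 80
Summing: (φ * 𝟙)(246) = 1 + 1 + 2 + 2 + 40 + 40 + 80 + 80 = 246.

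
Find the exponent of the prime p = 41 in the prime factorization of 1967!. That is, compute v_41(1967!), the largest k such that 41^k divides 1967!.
v_41(1967!) = 48

Legendre's formula: v_p(n!) = Σ_{k ≥ 1} ⌊n / p^k⌋. For p = 41, n = 1967, the terms are:
  ⌊1967/41^1⌋ = ⌊1967/41⌋ = 47
  ⌊1967/41^2⌋ = ⌊1967/1681⌋ = 1
(the next term ⌊1967/41^3⌋ = 0, terminating the sum). Summing: v_41(1967!) = 47 + 1 = 48.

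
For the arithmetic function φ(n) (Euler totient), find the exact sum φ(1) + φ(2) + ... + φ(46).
Σ_{n ≤ 46} φ(n) = 650

Compute φ(n) for each 1 ≤ n ≤ 46: φ(1) = 1, φ(2) = 1, φ(3) = 2, φ(4) = 2, φ(5) = 4, φ(6) = 2, φ(7) = 6, φ(8) = 4, φ(9) = 6, φ(10) = 4, φ(11) = 10, φ(12) = 4, φ(13) = 12, φ(14) = 6, φ(15) = 8, φ(16) = 8, φ(17) = 16, φ(18) = 6, φ(19) = 18, φ(20) = 8, φ(21) = 12, φ(22) = 10, φ(23) = 22, φ(24) = 8, φ(25) = 20, φ(26) = 12, φ(27) = 18, φ(28) = 12, φ(29) = 28, φ(30) = 8, φ(31) = 30, φ(32) = 16, φ(33) = 20, φ(34) = 16, φ(35) = 24, φ(36) = 12, φ(37) = 36, φ(38) = 18, φ(39) = 24, φ(40) = 16, φ(41) = 40, φ(42) = 12, φ(43) = 42, φ(44) = 20, φ(45) = 24, φ(46) = 22. Summing all 46 values: 650. (Average order: Σ_{n ≤ x} φ(n) ~ (3/π²) x². For x = 46, (3/π²)·46² ≈ 643.19.)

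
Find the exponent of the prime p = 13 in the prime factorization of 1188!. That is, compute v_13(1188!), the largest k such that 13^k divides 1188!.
v_13(1188!) = 98

Legendre's formula: v_p(n!) = Σ_{k ≥ 1} ⌊n / p^k⌋. For p = 13, n = 1188, the terms are:
  ⌊1188/13^1⌋ = ⌊1188/13⌋ = 91
  ⌊1188/13^2⌋ = ⌊1188/169⌋ = 7
(the next term ⌊1188/13^3⌋ = 0, terminating the sum). Summing: v_13(1188!) = 91 + 7 = 98.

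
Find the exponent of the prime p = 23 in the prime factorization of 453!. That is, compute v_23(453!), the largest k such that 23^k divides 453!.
v_23(453!) = 19

Legendre's formula: v_p(n!) = Σ_{k ≥ 1} ⌊n / p^k⌋. For p = 23, n = 453, the terms are:
  ⌊453/23^1⌋ = ⌊453/23⌋ = 19
(the next term ⌊453/23^2⌋ = 0, terminating the sum). Summing: v_23(453!) = 19 = 19.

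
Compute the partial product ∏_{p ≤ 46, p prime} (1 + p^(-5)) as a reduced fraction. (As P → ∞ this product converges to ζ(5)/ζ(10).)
∏ = 337266640043527822041984546776597328186597199973708681183232/325579173304271359254907763799806016454065290452479278531405

The primes p ≤ 46 are [2, 3, 5, 7, 11, 13, 17, 19, 23, 29, 31, 37, 41, 43]. For each, (1 + 1/p^5) = (p^5 + 1)/p^5. Multiplying these fractions over p ∈ [2, 3, 5, 7, 11, 13, 17, 19, 23, 29, 31, 37, 41, 43] gives 337266640043527822041984546776597328186597199973708681183232/325579173304271359254907763799806016454065290452479278531405. (In the limit P → ∞ this tends to ζ(5)/ζ(10).)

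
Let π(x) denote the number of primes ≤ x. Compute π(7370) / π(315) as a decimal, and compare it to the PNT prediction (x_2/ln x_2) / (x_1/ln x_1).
π(7370)/π(315) = 938/65 ≈ 14.4308;  PNT prediction ≈ 15.1139.

π(315) = 65 and π(7370) = 938, so π(7370)/π(315) ≈ 14.4308. The PNT-predicted ratio is (7370/ln(7370)) / (315/ln(315)) ≈ 15.1139. The two agree to within a few percent, as expected.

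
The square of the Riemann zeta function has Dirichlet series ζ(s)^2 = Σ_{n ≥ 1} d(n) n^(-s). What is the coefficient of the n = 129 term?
d(129) = 4

ζ(s)^2 = (Σ 1/m^s)(Σ 1/k^s). The coefficient of 1/n^s in the product is the number of ordered pairs (m, k) with mk = n, which equals d(n). For n = 129, divisors are [1, 3, 43, 129], so d(129) = 4.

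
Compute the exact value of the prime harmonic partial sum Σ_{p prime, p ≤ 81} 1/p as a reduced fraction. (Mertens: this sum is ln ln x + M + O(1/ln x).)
Σ 1/p = 5692733621468679832887230172131/3217644767340672907899084554130

π(81) = 22, so the primes ≤ 81 are [2, 3, 5, 7, 11, 13, 17, 19, 23, 29, 31, 37, 41, 43, 47, 53, 59, 61, 67, 71, 73, 79]. Summing 1/p over these primes: 5692733621468679832887230172131/3217644767340672907899084554130 ≈ 1.7692. Mertens estimate ln ln(81) + 0.2615 ≈ 1.7418.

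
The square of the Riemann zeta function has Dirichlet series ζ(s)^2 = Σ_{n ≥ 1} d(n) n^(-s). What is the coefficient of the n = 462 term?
d(462) = 16

ζ(s)^2 = (Σ 1/m^s)(Σ 1/k^s). The coefficient of 1/n^s in the product is the number of ordered pairs (m, k) with mk = n, which equals d(n). For n = 462, divisors are [1, 2, 3, 6, 7, 11, 14, 21, 22, 33, 42, 66, 77, 154, 231, 462], so d(462) = 16.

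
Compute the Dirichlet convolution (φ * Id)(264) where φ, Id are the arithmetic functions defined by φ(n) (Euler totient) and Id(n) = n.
(φ * Id)(264) = 2100

Divisors of 264: [1, 2, 3, 4, 6, 8, 11, 12, 22, 24, 33, 44, 66, 88, 132, 264]. For each d | 264:
  d = 1: φ(1) · Id(264/1) = 1 · 264 = 264
  d = 2: φ(2) · Id(264/2) = 1 · 132 = 132
  d = 3: φ(3) · Id(264/3) = 2 · 88 = 176
  d = 4: φ(4) · Id(264/4) = 2 · 66 = 132
  d = 6: φ(6) · Id(264/6) = 2 · 44 = 88
  d = 8: φ(8) · Id(264/8) = 4 · 33 = 132
  d = 11: φ(11) · Id(264/11) = 10 · 24 = 240
  d = 12: φ(12) · Id(264/12) = 4 · 22 = 88
  d = 22: φ(22) · Id(264/22) = 10 · 12 = 120
  d = 24: φ(24) · Id(264/24) = 8 · 11 = 88
  d = 33: φ(33) · Id(264/33) = 20 · 8 = 160
  d = 44: φ(44) · Id(264/44) = 20 · 6 = 120
  d = 66: φ(66) · Id(264/66) = 20 · 4 = 80
  d = 88: φ(88) · Id(264/88) = 40 · 3 = 120
  d = 132: φ(132) · Id(264/132) = 40 · 2 = 80
  d = 264: φ(264) · Id(264/264) = 80 · 1 = 80
Summing: (φ * Id)(264) = 264 + 132 + 176 + 132 + 88 + 132 + 240 + 88 + 120 + 88 + 160 + 120 + 80 + 120 + 80 + 80 = 2100.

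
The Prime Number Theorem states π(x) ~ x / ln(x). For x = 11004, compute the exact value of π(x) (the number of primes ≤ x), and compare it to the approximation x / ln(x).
π(11004) = 1336;  x/ln(x) ≈ 1182.46;  relative error ≈ 11.49%.

Directly count primes up to 11004: π(11004) = 1336. The PNT approximation gives 11004/ln(11004) ≈ 11004/9.30601 ≈ 1182.46. Relative error (π(x) − x/ln(x)) / π(x) ≈ 11.49%; the approximation is known to undercount slightly (Li(x) is a better estimate).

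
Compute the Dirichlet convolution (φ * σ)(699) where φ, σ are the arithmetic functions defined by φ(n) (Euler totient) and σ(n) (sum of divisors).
(φ * σ)(699) = 2796

Divisors of 699: [1, 3, 233, 699]. For each d | 699:
  d = 1: φ(1) · σ(699/1) = 1 · 936 = 936
  d = 3: φ(3) · σ(699/3) = 2 · 234 = 468
  d = 233: φ(233) · σ(699/233) = 232 · 4 = 928
  d = 699: φ(699) · σ(699/699) = 464 · 1 = 464
Summing: (φ * σ)(699) = 936 + 468 + 928 + 464 = 2796.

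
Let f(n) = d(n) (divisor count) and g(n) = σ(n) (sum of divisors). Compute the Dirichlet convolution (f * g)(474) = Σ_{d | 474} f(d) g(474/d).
(d * σ)(474) = 2460

Divisors of 474: [1, 2, 3, 6, 79, 158, 237, 474]. For each d | 474:
  d = 1: d(1) · σ(474/1) = 1 · 960 = 960
  d = 2: d(2) · σ(474/2) = 2 · 320 = 640
  d = 3: d(3) · σ(474/3) = 2 · 240 = 480
  d = 6: d(6) · σ(474/6) = 4 · 80 = 320
  d = 79: d(79) · σ(474/79) = 2 · 12 = 24
  d = 158: d(158) · σ(474/158) = 4 · 4 = 16
  d = 237: d(237) · σ(474/237) = 4 · 3 = 12
  d = 474: d(474) · σ(474/474) = 8 · 1 = 8
Summing: (d * σ)(474) = 960 + 640 + 480 + 320 + 24 + 16 + 12 + 8 = 2460.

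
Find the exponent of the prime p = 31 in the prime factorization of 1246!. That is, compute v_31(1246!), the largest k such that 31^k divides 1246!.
v_31(1246!) = 41

Legendre's formula: v_p(n!) = Σ_{k ≥ 1} ⌊n / p^k⌋. For p = 31, n = 1246, the terms are:
  ⌊1246/31^1⌋ = ⌊1246/31⌋ = 40
  ⌊1246/31^2⌋ = ⌊1246/961⌋ = 1
(the next term ⌊1246/31^3⌋ = 0, terminating the sum). Summing: v_31(1246!) = 40 + 1 = 41.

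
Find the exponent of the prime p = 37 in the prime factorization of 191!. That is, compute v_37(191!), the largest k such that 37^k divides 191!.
v_37(191!) = 5

Legendre's formula: v_p(n!) = Σ_{k ≥ 1} ⌊n / p^k⌋. For p = 37, n = 191, the terms are:
  ⌊191/37^1⌋ = ⌊191/37⌋ = 5
(the next term ⌊191/37^2⌋ = 0, terminating the sum). Summing: v_37(191!) = 5 = 5.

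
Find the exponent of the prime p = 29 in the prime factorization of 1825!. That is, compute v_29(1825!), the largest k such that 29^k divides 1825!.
v_29(1825!) = 64

Legendre's formula: v_p(n!) = Σ_{k ≥ 1} ⌊n / p^k⌋. For p = 29, n = 1825, the terms are:
  ⌊1825/29^1⌋ = ⌊1825/29⌋ = 62
  ⌊1825/29^2⌋ = ⌊1825/841⌋ = 2
(the next term ⌊1825/29^3⌋ = 0, terminating the sum). Summing: v_29(1825!) = 62 + 2 = 64.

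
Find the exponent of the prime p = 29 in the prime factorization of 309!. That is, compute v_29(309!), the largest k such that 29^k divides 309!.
v_29(309!) = 10

Legendre's formula: v_p(n!) = Σ_{k ≥ 1} ⌊n / p^k⌋. For p = 29, n = 309, the terms are:
  ⌊309/29^1⌋ = ⌊309/29⌋ = 10
(the next term ⌊309/29^2⌋ = 0, terminating the sum). Summing: v_29(309!) = 10 = 10.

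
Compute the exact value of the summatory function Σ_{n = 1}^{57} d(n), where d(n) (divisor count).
Σ_{n ≤ 57} d(n) = 243

Compute d(n) for each 1 ≤ n ≤ 57: d(1) = 1, d(2) = 2, d(3) = 2, d(4) = 3, d(5) = 2, d(6) = 4, d(7) = 2, d(8) = 4, d(9) = 3, d(10) = 4, d(11) = 2, d(12) = 6, d(13) = 2, d(14) = 4, d(15) = 4, d(16) = 5, d(17) = 2, d(18) = 6, d(19) = 2, d(20) = 6, d(21) = 4, d(22) = 4, d(23) = 2, d(24) = 8, d(25) = 3, d(26) = 4, d(27) = 4, d(28) = 6, d(29) = 2, d(30) = 8, d(31) = 2, d(32) = 6, d(33) = 4, d(34) = 4, d(35) = 4, d(36) = 9, d(37) = 2, d(38) = 4, d(39) = 4, d(40) = 8, d(41) = 2, d(42) = 8, d(43) = 2, d(44) = 6, d(45) = 6, d(46) = 4, d(47) = 2, d(48) = 10, d(49) = 3, d(50) = 6, d(51) = 4, d(52) = 6, d(53) = 2, d(54) = 8, d(55) = 4, d(56) = 8, d(57) = 4. Summing all 57 values: 243. (Dirichlet's divisor formula: Σ_{n ≤ x} d(n) = x ln(x) + (2γ − 1) x + O(√x). For x = 57, the asymptotic estimate is ≈ 239.26.)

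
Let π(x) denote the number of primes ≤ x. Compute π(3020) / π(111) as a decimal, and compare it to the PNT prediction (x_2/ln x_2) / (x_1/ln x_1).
π(3020)/π(111) = 433/29 ≈ 14.9310;  PNT prediction ≈ 15.9906.

π(111) = 29 and π(3020) = 433, so π(3020)/π(111) ≈ 14.9310. The PNT-predicted ratio is (3020/ln(3020)) / (111/ln(111)) ≈ 15.9906. The two agree to within a few percent, as expected.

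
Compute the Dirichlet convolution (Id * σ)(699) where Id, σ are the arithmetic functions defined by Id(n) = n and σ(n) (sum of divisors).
(Id * σ)(699) = 3269

Divisors of 699: [1, 3, 233, 699]. For each d | 699:
  d = 1: Id(1) · σ(699/1) = 1 · 936 = 936
  d = 3: Id(3) · σ(699/3) = 3 · 234 = 702
  d = 233: Id(233) · σ(699/233) = 233 · 4 = 932
  d = 699: Id(699) · σ(699/699) = 699 · 1 = 699
Summing: (Id * σ)(699) = 936 + 702 + 932 + 699 = 3269.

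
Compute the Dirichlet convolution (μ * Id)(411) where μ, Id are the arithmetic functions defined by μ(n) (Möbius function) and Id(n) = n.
(μ * Id)(411) = 272

Divisors of 411: [1, 3, 137, 411]. For each d | 411:
  d = 1: μ(1) · Id(411/1) = 1 · 411 = 411
  d = 3: μ(3) · Id(411/3) = -1 · 137 = -137
  d = 137: μ(137) · Id(411/137) = -1 · 3 = -3
  d = 411: μ(411) · Id(411/411) = 1 · 1 = 1
Summing: (μ * Id)(411) = 411 + -137 + -3 + 1 = 272.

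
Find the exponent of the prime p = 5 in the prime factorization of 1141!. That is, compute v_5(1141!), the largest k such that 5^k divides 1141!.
v_5(1141!) = 283

Legendre's formula: v_p(n!) = Σ_{k ≥ 1} ⌊n / p^k⌋. For p = 5, n = 1141, the terms are:
  ⌊1141/5^1⌋ = ⌊1141/5⌋ = 228
  ⌊1141/5^2⌋ = ⌊1141/25⌋ = 45
  ⌊1141/5^3⌋ = ⌊1141/125⌋ = 9
  ⌊1141/5^4⌋ = ⌊1141/625⌋ = 1
(the next term ⌊1141/5^5⌋ = 0, terminating the sum). Summing: v_5(1141!) = 228 + 45 + 9 + 1 = 283.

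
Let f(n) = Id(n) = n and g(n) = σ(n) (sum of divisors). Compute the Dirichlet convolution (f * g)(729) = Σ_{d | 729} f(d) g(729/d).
(Id * σ)(729) = 7108

Divisors of 729: [1, 3, 9, 27, 81, 243, 729]. For each d | 729:
  d = 1: Id(1) · σ(729/1) = 1 · 1093 = 1093
  d = 3: Id(3) · σ(729/3) = 3 · 364 = 1092
  d = 9: Id(9) · σ(729/9) = 9 · 121 = 1089
  d = 27: Id(27) · σ(729/27) = 27 · 40 = 1080
  d = 81: Id(81) · σ(729/81) = 81 · 13 = 1053
  d = 243: Id(243) · σ(729/243) = 243 · 4 = 972
  d = 729: Id(729) · σ(729/729) = 729 · 1 = 729
Summing: (Id * σ)(729) = 1093 + 1092 + 1089 + 1080 + 1053 + 972 + 729 = 7108.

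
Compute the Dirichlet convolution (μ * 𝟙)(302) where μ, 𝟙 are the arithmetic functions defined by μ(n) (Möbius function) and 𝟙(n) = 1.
(μ * 𝟙)(302) = 0

Divisors of 302: [1, 2, 151, 302]. For each d | 302:
  d = 1: μ(1) · 𝟙(302/1) = 1 · 1 = 1
  d = 2: μ(2) · 𝟙(302/2) = -1 · 1 = -1
  d = 151: μ(151) · 𝟙(302/151) = -1 · 1 = -1
  d = 302: μ(302) · 𝟙(302/302) = 1 · 1 = 1
Summing: (μ * 𝟙)(302) = 1 + -1 + -1 + 1 = 0.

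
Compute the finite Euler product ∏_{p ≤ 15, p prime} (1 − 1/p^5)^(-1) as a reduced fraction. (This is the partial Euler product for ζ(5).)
∏ = 2548391272552125/2457639696903844

The primes p ≤ 15 are [2, 3, 5, 7, 11, 13]. For each prime, (1 − 1/p^5)^(-1) = p^5 / (p^5 − 1). The product is (1 − 1/2^5)^(-1), (1 − 1/3^5)^(-1), (1 − 1/5^5)^(-1), (1 − 1/7^5)^(-1), (1 − 1/11^5)^(-1), (1 − 1/13^5)^(-1) = ∏ p^5 / (p^5 − 1) = 2548391272552125/2457639696903844.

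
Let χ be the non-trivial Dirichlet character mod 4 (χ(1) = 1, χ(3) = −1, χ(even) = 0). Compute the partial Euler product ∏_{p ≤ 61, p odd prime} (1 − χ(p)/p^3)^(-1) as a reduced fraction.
∏ = 126115667482028600084463789626710364805572778792731/130156894276470431285217911893722225289762827141120

The odd primes p ≤ 61 are [3, 5, 7, 11, 13, 17, 19, 23, 29, 31, 37, 41, 43, 47, 53, 59, 61]. For each, χ(p) = 1 if p ≡ 1 mod 4, χ(p) = −1 if p ≡ 3 mod 4. Taking (1 − χ(p)/p^3)^(-1) = p^3/(p^3 − χ(p)): (1 − (-1)/3^3)^(-1) · (1 − (1)/5^3)^(-1) · (1 − (-1)/7^3)^(-1) · (1 − (-1)/11^3)^(-1) · (1 − (1)/13^3)^(-1) · (1 − (1)/17^3)^(-1) · (1 − (-1)/19^3)^(-1) · (1 − (-1)/23^3)^(-1) · (1 − (1)/29^3)^(-1) · (1 − (-1)/31^3)^(-1) · (1 − (1)/37^3)^(-1) · (1 − (1)/41^3)^(-1) · (1 − (-1)/43^3)^(-1) · (1 − (-1)/47^3)^(-1) · (1 − (1)/53^3)^(-1) · (1 − (-1)/59^3)^(-1) · (1 − (1)/61^3)^(-1) = 126115667482028600084463789626710364805572778792731/130156894276470431285217911893722225289762827141120.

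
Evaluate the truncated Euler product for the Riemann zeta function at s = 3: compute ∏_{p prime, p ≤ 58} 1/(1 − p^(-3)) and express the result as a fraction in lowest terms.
∏ = 16238292364256237331040396846411171054751/13509219810297755163480275884866445246464

The primes p ≤ 58 are [2, 3, 5, 7, 11, 13, 17, 19, 23, 29, 31, 37, 41, 43, 47, 53]. For each prime, (1 − 1/p^3)^(-1) = p^3 / (p^3 − 1). The product is (1 − 1/2^3)^(-1), (1 − 1/3^3)^(-1), (1 − 1/5^3)^(-1), (1 − 1/7^3)^(-1), (1 − 1/11^3)^(-1), (1 − 1/13^3)^(-1), (1 − 1/17^3)^(-1), (1 − 1/19^3)^(-1), (1 − 1/23^3)^(-1), (1 − 1/29^3)^(-1), (1 − 1/31^3)^(-1), (1 − 1/37^3)^(-1), (1 − 1/41^3)^(-1), (1 − 1/43^3)^(-1), (1 − 1/47^3)^(-1), (1 − 1/53^3)^(-1) = ∏ p^3 / (p^3 − 1) = 16238292364256237331040396846411171054751/13509219810297755163480275884866445246464.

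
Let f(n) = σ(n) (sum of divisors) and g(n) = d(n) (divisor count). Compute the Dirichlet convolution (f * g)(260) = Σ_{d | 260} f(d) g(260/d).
(σ * d)(260) = 2048

Divisors of 260: [1, 2, 4, 5, 10, 13, 20, 26, 52, 65, 130, 260]. For each d | 260:
  d = 1: σ(1) · d(260/1) = 1 · 12 = 12
  d = 2: σ(2) · d(260/2) = 3 · 8 = 24
  d = 4: σ(4) · d(260/4) = 7 · 4 = 28
  d = 5: σ(5) · d(260/5) = 6 · 6 = 36
  d = 10: σ(10) · d(260/10) = 18 · 4 = 72
  d = 13: σ(13) · d(260/13) = 14 · 6 = 84
  d = 20: σ(20) · d(260/20) = 42 · 2 = 84
  d = 26: σ(26) · d(260/26) = 42 · 4 = 168
  d = 52: σ(52) · d(260/52) = 98 · 2 = 196
  d = 65: σ(65) · d(260/65) = 84 · 3 = 252
  d = 130: σ(130) · d(260/130) = 252 · 2 = 504
  d = 260: σ(260) · d(260/260) = 588 · 1 = 588
Summing: (σ * d)(260) = 12 + 24 + 28 + 36 + 72 + 84 + 84 + 168 + 196 + 252 + 504 + 588 = 2048.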